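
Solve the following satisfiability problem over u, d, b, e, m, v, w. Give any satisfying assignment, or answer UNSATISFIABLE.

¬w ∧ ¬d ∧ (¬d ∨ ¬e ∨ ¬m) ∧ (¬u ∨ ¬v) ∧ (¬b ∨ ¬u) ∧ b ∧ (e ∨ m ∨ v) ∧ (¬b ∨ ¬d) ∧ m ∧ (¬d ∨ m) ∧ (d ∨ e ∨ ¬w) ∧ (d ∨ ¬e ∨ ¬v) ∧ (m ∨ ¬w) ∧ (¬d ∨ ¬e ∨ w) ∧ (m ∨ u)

Unit clause (¬w) forces w = False.
Unit clause (¬d) forces d = False.
Unit clause (b) forces b = True.
Unit clause (m) forces m = True.
In (¬b ∨ ¬u) only ¬u is left, so u = False.
Set e = False.
Set v = False.
All clauses satisfied.

u: False, d: False, b: True, e: False, m: True, v: False, w: False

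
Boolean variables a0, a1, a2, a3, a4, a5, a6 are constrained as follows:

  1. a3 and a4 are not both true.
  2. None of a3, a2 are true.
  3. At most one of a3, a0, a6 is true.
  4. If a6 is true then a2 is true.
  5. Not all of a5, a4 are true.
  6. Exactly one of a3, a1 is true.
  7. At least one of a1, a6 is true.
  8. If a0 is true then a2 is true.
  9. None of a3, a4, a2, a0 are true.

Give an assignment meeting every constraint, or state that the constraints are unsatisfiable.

a0 = False, a1 = True, a2 = False, a3 = False, a4 = False, a5 = True, a6 = False

  (1) a3=F, a4=F — not both ✓
  (2) {a3, a2}: 0 true — none ✓
  (3) {a3, a0, a6}: 0 true — at most one ✓
  (4) a6=F ⇒ a2: vacuous ✓
  (5) {a5, a4}: 1/2 true — not all ✓
  (6) {a3, a1}: 1 true — exactly one ✓
  (7) {a1, a6}: 1 true — at least one ✓
  (8) a0=F ⇒ a2: vacuous ✓
  (9) {a3, a4, a2, a0}: 0 true — none ✓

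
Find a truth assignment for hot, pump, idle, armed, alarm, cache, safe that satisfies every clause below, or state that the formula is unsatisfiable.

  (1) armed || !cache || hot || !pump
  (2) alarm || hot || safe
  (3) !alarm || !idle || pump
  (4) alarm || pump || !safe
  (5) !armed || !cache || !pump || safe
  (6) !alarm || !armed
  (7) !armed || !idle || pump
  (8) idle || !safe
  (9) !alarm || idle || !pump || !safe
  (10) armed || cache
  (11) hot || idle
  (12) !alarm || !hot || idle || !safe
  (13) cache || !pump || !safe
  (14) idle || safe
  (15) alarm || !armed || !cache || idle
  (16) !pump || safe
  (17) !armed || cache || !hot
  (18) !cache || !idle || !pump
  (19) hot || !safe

hot=T, pump=F, idle=T, armed=F, alarm=F, cache=T, safe=F

Set hot = True.
Try pump = True:
  (!pump || safe) forces safe = True.
  (idle || !safe) forces idle = True.
  (cache || !pump || !safe) forces cache = True.
  clause (!cache || !idle || !pump) is falsified — backtrack.
So pump = False.
Try idle = False:
  (idle || !safe) forces safe = False.
  clause (idle || safe) is falsified — backtrack.
So idle = True.
  then (!alarm || !idle || pump) forces alarm = False.
  then (alarm || pump || !safe) forces safe = False.
  then (!armed || !idle || pump) forces armed = False.
  then (armed || cache) forces cache = True.
All clauses satisfied.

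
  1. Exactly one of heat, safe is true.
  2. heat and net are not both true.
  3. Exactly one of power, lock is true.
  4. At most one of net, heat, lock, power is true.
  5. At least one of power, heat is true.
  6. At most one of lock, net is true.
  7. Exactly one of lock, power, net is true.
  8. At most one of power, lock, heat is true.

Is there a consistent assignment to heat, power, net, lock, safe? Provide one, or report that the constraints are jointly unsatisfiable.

heat = False; power = True; net = False; lock = False; safe = True

  (1) {heat, safe}: 1 true — exactly one ✓
  (2) heat=F, net=F — not both ✓
  (3) {power, lock}: 1 true — exactly one ✓
  (4) {net, heat, lock, power}: 1 true — at most one ✓
  (5) {power, heat}: 1 true — at least one ✓
  (6) {lock, net}: 0 true — at most one ✓
  (7) {lock, power, net}: 1 true — exactly one ✓
  (8) {power, lock, heat}: 1 true — at most one ✓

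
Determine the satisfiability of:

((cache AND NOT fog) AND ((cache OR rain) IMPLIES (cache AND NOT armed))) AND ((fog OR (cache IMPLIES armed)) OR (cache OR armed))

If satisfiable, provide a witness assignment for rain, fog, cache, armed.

rain = True, fog = False, cache = True, armed = False

  (cache AND NOT fog) AND ((cache OR rain) IMPLIES (cache AND NOT armed)) = True
    cache AND NOT fog = True
      NOT fog = True
    (cache OR rain) IMPLIES (cache AND NOT armed) = True
      cache OR rain = True
      cache AND NOT armed = True
        NOT armed = True
  (fog OR (cache IMPLIES armed)) OR (cache OR armed) = True
    fog OR (cache IMPLIES armed) = False
      cache IMPLIES armed = False
    cache OR armed = True
Both conjuncts True, so the formula holds.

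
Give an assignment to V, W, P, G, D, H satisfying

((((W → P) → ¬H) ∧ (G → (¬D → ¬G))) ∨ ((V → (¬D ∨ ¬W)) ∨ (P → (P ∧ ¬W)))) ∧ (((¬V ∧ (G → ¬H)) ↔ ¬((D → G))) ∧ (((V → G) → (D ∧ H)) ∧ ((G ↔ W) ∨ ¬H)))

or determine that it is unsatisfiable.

V: True, W: False, P: False, G: False, D: False, H: True

  (((W → P) → ¬H) ∧ (G → (¬D → ¬G))) ∨ ((V → (¬D ∨ ¬W)) ∨ (P → (P ∧ ¬W))) = True
    ((W → P) → ¬H) ∧ (G → (¬D → ¬G)) = False
      (W → P) → ¬H = False
        W → P = True
        ¬H = False
      G → (¬D → ¬G) = True
        ¬D → ¬G = True
          ¬D = True
          ¬G = True
    (V → (¬D ∨ ¬W)) ∨ (P → (P ∧ ¬W)) = True
      V → (¬D ∨ ¬W) = True
        ¬D ∨ ¬W = True
          ¬D = True
          ¬W = True
      P → (P ∧ ¬W) = True
        P ∧ ¬W = False
          ¬W = True
  ((¬V ∧ (G → ¬H)) ↔ ¬((D → G))) ∧ (((V → G) → (D ∧ H)) ∧ ((G ↔ W) ∨ ¬H)) = True
    (¬V ∧ (G → ¬H)) ↔ ¬((D → G)) = True
      ¬V ∧ (G → ¬H) = False
        ¬V = False
        G → ¬H = True
          ¬H = False
      ¬((D → G)) = False
        D → G = True
    ((V → G) → (D ∧ H)) ∧ ((G ↔ W) ∨ ¬H) = True
      (V → G) → (D ∧ H) = True
        V → G = False
        D ∧ H = False
      (G ↔ W) ∨ ¬H = True
        G ↔ W = True
        ¬H = False
Both conjuncts True, so the formula holds.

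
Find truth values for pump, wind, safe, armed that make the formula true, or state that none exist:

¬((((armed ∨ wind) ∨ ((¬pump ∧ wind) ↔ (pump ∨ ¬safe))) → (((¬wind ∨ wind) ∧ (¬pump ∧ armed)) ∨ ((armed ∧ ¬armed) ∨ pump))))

pump: False, wind: True, safe: False, armed: False

  ¬((((armed ∨ wind) ∨ ((¬pump ∧ wind) ↔ (pump ∨ ¬safe))) → (((¬wind ∨ wind) ∧ (¬pump ∧ armed)) ∨ ((armed ∧ ¬armed) ∨ pump)))) = True
    ((armed ∨ wind) ∨ ((¬pump ∧ wind) ↔ (pump ∨ ¬safe))) → (((¬wind ∨ wind) ∧ (¬pump ∧ armed)) ∨ ((armed ∧ ¬armed) ∨ pump)) = False
      (armed ∨ wind) ∨ ((¬pump ∧ wind) ↔ (pump ∨ ¬safe)) = True
        armed ∨ wind = True
        (¬pump ∧ wind) ↔ (pump ∨ ¬safe) = True
          ¬pump ∧ wind = True
            ¬pump = True
          pump ∨ ¬safe = True
            ¬safe = True
      ((¬wind ∨ wind) ∧ (¬pump ∧ armed)) ∨ ((armed ∧ ¬armed) ∨ pump) = False
        (¬wind ∨ wind) ∧ (¬pump ∧ armed) = False
          ¬wind ∨ wind = True
            ¬wind = False
          ¬pump ∧ armed = False
            ¬pump = True
        (armed ∧ ¬armed) ∨ pump = False
          armed ∧ ¬armed = False
            ¬armed = True
The formula evaluates to True.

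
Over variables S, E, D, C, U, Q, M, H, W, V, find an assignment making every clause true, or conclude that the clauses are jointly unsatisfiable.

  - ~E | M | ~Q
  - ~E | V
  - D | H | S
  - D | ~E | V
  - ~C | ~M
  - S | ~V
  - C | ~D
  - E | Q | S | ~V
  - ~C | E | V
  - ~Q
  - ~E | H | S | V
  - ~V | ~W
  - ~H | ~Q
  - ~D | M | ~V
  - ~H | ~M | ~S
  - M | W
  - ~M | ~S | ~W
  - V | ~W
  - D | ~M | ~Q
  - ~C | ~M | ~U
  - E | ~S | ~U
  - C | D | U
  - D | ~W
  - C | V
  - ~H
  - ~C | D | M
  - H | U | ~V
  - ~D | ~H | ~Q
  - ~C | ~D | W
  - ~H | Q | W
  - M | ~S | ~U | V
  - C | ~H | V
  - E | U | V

S: True; E: True; D: False; C: False; U: True; Q: False; M: True; H: False; W: False; V: True

Unit clause (~Q) forces Q = False.
Unit clause (~H) forces H = False.
Try S = False:
  (D | H | S) forces D = True.
  (S | ~V) forces V = False.
  (~E | V) forces E = False.
  (C | ~D) forces C = True.
  clause (~C | E | V) is falsified — backtrack.
So S = True.
Try E = False:
  (E | ~S | ~U) forces U = False.
  (H | U | ~V) forces V = False.
  clause (E | U | V) is falsified — backtrack.
So E = True.
  then (~E | V) forces V = True.
  then (~V | ~W) forces W = False.
  then (M | W) forces M = True.
  then (H | U | ~V) forces U = True.
  then (~C | ~M) forces C = False.
  then (C | ~D) forces D = False.
All clauses satisfied.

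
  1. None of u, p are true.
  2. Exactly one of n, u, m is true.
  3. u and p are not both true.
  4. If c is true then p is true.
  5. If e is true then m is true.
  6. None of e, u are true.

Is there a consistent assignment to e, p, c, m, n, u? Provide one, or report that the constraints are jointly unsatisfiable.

e = False, p = False, c = False, m = True, n = False, u = False

  (1) {u, p}: 0 true — none ✓
  (2) {n, u, m}: 1 true — exactly one ✓
  (3) u=F, p=F — not both ✓
  (4) c=F ⇒ p: vacuous ✓
  (5) e=F ⇒ m: vacuous ✓
  (6) {e, u}: 0 true — none ✓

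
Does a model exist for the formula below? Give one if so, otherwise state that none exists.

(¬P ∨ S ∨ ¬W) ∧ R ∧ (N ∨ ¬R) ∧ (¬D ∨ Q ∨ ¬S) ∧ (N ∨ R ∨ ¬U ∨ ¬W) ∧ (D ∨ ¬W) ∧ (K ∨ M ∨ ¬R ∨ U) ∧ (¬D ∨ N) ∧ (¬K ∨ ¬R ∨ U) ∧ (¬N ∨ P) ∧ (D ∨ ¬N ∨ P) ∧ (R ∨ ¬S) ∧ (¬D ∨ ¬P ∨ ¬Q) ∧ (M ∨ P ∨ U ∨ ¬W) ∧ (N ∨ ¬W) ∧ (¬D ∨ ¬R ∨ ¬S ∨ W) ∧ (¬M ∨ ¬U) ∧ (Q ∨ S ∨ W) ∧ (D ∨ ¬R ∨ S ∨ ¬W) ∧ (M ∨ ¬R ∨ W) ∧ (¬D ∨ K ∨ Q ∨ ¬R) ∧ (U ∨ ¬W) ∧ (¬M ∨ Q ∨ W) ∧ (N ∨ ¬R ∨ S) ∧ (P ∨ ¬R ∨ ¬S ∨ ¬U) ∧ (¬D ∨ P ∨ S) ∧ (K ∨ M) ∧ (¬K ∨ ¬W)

Unit clause (R) forces R = True.
In (N ∨ ¬R) only N is left, so N = True.
In (¬N ∨ P) only P is left, so P = True.
Set S = True.
Try D = True:
  (¬D ∨ Q ∨ ¬S) forces Q = True.
  clause (¬D ∨ ¬P ∨ ¬Q) is falsified — backtrack.
So D = False.
  then (D ∨ ¬W) forces W = False.
  then (M ∨ ¬R ∨ W) forces M = True.
  then (¬M ∨ Q ∨ W) forces Q = True.
  then (¬M ∨ ¬U) forces U = False.
  then (¬K ∨ ¬R ∨ U) forces K = False.
All clauses satisfied.

P = True, R = True, S = True, D = False, U = False, N = True, Q = True, K = False, M = True, W = False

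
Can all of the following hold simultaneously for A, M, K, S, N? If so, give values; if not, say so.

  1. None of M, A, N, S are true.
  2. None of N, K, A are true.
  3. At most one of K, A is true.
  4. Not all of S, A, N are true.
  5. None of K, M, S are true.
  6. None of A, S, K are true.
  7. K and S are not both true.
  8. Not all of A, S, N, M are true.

A = False; M = False; K = False; S = False; N = False

  (1) {M, A, N, S}: 0 true — none ✓
  (2) {N, K, A}: 0 true — none ✓
  (3) {K, A}: 0 true — at most one ✓
  (4) {S, A, N}: 0/3 true — not all ✓
  (5) {K, M, S}: 0 true — none ✓
  (6) {A, S, K}: 0 true — none ✓
  (7) K=F, S=F — not both ✓
  (8) {A, S, N, M}: 0/4 true — not all ✓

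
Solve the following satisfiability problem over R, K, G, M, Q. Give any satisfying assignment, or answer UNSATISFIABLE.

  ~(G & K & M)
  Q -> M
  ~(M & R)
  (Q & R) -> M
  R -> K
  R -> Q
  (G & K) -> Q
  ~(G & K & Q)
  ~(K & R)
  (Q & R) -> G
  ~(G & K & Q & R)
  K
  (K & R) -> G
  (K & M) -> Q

R: False, K: True, G: False, M: True, Q: True

Unit clause (K) forces K = True.
In (~K | ~R) only ~R is left, so R = False.
Try G = True:
  (~G | ~K | ~Q) forces Q = False.
  clause (~G | ~K | Q) is falsified — backtrack.
So G = False.
Set M = True.
  then (~K | ~M | Q) forces Q = True.
All clauses satisfied.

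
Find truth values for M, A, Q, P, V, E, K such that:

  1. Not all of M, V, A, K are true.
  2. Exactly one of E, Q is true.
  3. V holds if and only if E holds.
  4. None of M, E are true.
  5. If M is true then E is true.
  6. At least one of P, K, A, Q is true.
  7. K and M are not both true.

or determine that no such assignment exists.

M = False, A = False, Q = True, P = True, V = False, E = False, K = True

  (1) {M, V, A, K}: 1/4 true — not all ✓
  (2) {E, Q}: 1 true — exactly one ✓
  (3) V=F, E=F — same ✓
  (4) {M, E}: 0 true — none ✓
  (5) M=F ⇒ E: vacuous ✓
  (6) {P, K, A, Q}: 3 true — at least one ✓
  (7) K=T, M=F — not both ✓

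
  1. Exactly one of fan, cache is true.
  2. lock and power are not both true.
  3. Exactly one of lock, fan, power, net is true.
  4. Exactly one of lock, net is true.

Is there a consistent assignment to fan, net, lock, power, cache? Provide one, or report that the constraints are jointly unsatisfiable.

fan=F, net=F, lock=T, power=F, cache=T

  (1) {fan, cache}: 1 true — exactly one ✓
  (2) lock=T, power=F — not both ✓
  (3) {lock, fan, power, net}: 1 true — exactly one ✓
  (4) {lock, net}: 1 true — exactly one ✓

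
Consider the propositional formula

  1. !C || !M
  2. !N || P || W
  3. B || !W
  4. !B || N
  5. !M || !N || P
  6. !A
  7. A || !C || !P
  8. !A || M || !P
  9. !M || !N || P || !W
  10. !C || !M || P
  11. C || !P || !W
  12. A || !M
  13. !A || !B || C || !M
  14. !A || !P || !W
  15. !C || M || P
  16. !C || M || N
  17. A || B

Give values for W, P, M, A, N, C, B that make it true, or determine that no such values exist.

W = True, P = False, M = False, A = False, N = True, C = False, B = True

Unit clause (!A) forces A = False.
In (A || !M) only !M is left, so M = False.
In (A || B) only B is left, so B = True.
In (!B || N) only N is left, so N = True.
Set W = True.
Try P = True:
  (A || !C || !P) forces C = False.
  clause (C || !P || !W) is falsified — backtrack.
So P = False.
  then (!C || M || P) forces C = False.
All clauses satisfied.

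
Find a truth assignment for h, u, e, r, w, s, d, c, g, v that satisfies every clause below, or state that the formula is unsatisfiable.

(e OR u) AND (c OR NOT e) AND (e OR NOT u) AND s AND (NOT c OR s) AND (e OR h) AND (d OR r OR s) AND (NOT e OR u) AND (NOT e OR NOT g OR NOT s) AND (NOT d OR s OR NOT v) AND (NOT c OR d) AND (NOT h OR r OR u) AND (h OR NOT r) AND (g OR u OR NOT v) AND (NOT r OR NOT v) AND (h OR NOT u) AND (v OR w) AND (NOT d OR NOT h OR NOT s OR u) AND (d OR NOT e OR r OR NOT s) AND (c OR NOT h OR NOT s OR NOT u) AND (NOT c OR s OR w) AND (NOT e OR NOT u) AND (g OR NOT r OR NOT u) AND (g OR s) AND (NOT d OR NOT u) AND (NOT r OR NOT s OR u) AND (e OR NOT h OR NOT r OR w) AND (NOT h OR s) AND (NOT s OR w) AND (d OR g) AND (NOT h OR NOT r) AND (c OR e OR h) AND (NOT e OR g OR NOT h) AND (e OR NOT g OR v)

Case u = True:
  (e OR NOT u) forces e = True.
  Clause (NOT e OR NOT u) is falsified — contradiction.
Case u = False:
  (e OR u) forces e = True.
  Clause (NOT e OR u) is falsified — contradiction.
Both cases fail, so the formula is unsatisfiable.

No satisfying assignment exists.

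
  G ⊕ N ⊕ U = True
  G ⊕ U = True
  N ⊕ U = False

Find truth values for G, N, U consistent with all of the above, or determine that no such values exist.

G = True, N = False, U = False

G ⊕ N ⊕ U = T ⊕ F ⊕ F = True ✓
G ⊕ U = T ⊕ F = True ✓
N ⊕ U = F ⊕ F = False ✓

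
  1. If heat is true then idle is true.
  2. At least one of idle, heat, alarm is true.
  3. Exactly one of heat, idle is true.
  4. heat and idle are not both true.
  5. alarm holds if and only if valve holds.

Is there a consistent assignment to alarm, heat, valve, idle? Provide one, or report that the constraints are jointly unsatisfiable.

alarm = True; heat = False; valve = True; idle = True

  (1) heat=F ⇒ idle: vacuous ✓
  (2) {idle, heat, alarm}: 2 true — at least one ✓
  (3) {heat, idle}: 1 true — exactly one ✓
  (4) heat=F, idle=T — not both ✓
  (5) alarm=T, valve=T — same ✓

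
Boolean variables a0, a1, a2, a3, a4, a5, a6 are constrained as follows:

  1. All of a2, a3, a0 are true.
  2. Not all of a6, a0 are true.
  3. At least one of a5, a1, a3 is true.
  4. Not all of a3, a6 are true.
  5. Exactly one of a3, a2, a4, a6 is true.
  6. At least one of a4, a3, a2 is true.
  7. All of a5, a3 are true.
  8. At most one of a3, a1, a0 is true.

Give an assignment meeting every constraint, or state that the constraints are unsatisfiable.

UNSATISFIABLE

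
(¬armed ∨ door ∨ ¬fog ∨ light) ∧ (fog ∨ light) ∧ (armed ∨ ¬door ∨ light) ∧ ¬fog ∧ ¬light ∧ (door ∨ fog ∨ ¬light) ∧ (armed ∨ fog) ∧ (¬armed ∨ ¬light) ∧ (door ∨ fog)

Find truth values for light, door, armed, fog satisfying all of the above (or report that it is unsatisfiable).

Case light = True:
  Clause (¬light) is falsified — contradiction.
Case light = False:
  (fog ∨ light) forces fog = True.
  Clause (¬fog) is falsified — contradiction.
Both cases fail, so the formula is unsatisfiable.

Unsatisfiable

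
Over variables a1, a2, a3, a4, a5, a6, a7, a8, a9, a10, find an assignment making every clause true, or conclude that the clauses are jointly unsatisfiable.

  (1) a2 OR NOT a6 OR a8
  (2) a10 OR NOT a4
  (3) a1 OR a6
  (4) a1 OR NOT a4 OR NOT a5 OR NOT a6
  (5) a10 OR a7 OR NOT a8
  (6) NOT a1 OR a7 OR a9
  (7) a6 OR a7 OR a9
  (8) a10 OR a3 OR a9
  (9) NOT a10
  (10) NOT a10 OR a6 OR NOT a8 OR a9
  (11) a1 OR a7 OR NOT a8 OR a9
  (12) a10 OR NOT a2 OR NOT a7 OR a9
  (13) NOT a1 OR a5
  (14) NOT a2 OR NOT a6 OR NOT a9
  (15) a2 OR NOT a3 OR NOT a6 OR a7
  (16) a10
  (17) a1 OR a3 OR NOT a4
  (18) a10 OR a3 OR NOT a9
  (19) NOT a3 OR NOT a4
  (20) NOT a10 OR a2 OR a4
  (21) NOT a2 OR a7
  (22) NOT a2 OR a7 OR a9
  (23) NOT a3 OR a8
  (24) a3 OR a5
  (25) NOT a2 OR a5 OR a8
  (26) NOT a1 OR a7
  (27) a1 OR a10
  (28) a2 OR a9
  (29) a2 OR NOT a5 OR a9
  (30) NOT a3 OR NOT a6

Case a10 = True:
  Clause (NOT a10) is falsified — contradiction.
Case a10 = False:
  Clause (a10) is falsified — contradiction.
Both cases fail, so the formula is unsatisfiable.

Unsatisfiable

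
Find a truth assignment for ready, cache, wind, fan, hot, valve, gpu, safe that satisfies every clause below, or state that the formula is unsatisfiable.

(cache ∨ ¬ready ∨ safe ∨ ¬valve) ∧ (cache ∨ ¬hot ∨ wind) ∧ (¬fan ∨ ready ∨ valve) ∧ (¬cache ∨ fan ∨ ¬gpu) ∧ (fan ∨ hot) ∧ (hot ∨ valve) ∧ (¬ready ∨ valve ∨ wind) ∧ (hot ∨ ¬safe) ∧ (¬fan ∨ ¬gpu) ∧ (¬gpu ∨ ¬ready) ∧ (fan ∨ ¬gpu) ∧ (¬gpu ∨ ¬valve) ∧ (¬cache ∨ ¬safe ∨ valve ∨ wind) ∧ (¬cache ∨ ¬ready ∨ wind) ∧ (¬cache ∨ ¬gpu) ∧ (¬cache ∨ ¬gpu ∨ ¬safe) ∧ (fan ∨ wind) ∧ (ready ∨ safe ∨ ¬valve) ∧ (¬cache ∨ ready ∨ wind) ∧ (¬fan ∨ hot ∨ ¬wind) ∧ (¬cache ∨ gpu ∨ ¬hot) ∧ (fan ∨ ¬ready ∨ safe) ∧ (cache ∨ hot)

ready=T; cache=F; wind=T; fan=F; hot=T; valve=F; gpu=F; safe=T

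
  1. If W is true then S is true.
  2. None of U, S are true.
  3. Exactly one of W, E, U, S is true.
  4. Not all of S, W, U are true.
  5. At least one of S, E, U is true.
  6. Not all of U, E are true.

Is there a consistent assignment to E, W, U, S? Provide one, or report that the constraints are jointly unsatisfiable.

E = True, W = False, U = False, S = False

  (1) W=F ⇒ S: vacuous ✓
  (2) {U, S}: 0 true — none ✓
  (3) {W, E, U, S}: 1 true — exactly one ✓
  (4) {S, W, U}: 0/3 true — not all ✓
  (5) {S, E, U}: 1 true — at least one ✓
  (6) {U, E}: 1/2 true — not all ✓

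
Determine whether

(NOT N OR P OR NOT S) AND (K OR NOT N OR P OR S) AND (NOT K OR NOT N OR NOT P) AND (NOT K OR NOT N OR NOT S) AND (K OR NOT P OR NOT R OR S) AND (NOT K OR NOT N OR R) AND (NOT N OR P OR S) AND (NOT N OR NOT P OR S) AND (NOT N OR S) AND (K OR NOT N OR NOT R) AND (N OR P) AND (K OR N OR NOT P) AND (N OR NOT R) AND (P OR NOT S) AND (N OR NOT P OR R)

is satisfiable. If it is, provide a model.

Try N = False:
  (N OR P) forces P = True.
  (K OR N OR NOT P) forces K = True.
  (N OR NOT R) forces R = False.
  clause (N OR NOT P OR R) is falsified — backtrack.
So N = True.
  then (NOT N OR S) forces S = True.
  then (P OR NOT S) forces P = True.
  then (NOT K OR NOT N OR NOT P) forces K = False.
  then (K OR NOT N OR NOT R) forces R = False.
All clauses satisfied.

N = True; K = False; S = True; R = False; P = True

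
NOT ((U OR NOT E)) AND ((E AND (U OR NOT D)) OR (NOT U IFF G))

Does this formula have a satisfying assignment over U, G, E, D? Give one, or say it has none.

U: False, G: False, E: True, D: False

  NOT ((U OR NOT E)) = True
    U OR NOT E = False
      NOT E = False
  (E AND (U OR NOT D)) OR (NOT U IFF G) = True
    E AND (U OR NOT D) = True
      U OR NOT D = True
        NOT D = True
    NOT U IFF G = False
      NOT U = True
Both conjuncts True, so the formula holds.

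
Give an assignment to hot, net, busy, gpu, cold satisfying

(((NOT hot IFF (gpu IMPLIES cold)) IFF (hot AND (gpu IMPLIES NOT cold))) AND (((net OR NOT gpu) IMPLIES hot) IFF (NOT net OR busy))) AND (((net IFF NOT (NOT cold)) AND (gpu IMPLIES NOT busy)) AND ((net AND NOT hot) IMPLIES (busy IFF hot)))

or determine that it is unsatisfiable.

hot = True, net = False, busy = False, gpu = True, cold = False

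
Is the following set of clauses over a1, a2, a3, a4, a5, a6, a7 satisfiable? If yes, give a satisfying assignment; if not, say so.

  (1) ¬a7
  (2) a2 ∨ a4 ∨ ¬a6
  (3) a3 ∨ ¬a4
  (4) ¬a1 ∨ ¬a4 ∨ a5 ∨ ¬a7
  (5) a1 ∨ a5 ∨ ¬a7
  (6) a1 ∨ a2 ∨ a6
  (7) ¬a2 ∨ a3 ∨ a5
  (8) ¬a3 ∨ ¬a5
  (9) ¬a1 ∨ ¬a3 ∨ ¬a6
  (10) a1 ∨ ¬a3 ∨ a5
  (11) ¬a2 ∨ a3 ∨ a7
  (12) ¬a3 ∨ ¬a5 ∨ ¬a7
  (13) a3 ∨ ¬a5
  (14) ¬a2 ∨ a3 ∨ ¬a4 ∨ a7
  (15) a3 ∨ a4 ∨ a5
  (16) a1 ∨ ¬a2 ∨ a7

Unit clause (¬a7) forces a7 = False.
Set a1 = True.
Set a2 = True.
  then (¬a2 ∨ a3 ∨ a7) forces a3 = True.
  then (¬a3 ∨ ¬a5) forces a5 = False.
  then (¬a1 ∨ ¬a3 ∨ ¬a6) forces a6 = False.
Set a4 = False.
All clauses satisfied.

a1 = True; a2 = True; a3 = True; a4 = False; a5 = False; a6 = False; a7 = False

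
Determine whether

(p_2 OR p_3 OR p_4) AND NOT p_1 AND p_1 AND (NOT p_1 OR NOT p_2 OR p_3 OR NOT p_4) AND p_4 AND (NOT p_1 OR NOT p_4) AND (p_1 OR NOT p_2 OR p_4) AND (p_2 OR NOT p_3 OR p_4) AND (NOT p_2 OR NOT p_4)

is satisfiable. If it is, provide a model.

UNSATISFIABLE

Case p_1 = True:
  Clause (NOT p_1) is falsified — contradiction.
Case p_1 = False:
  Clause (p_1) is falsified — contradiction.
Both cases fail, so the formula is unsatisfiable.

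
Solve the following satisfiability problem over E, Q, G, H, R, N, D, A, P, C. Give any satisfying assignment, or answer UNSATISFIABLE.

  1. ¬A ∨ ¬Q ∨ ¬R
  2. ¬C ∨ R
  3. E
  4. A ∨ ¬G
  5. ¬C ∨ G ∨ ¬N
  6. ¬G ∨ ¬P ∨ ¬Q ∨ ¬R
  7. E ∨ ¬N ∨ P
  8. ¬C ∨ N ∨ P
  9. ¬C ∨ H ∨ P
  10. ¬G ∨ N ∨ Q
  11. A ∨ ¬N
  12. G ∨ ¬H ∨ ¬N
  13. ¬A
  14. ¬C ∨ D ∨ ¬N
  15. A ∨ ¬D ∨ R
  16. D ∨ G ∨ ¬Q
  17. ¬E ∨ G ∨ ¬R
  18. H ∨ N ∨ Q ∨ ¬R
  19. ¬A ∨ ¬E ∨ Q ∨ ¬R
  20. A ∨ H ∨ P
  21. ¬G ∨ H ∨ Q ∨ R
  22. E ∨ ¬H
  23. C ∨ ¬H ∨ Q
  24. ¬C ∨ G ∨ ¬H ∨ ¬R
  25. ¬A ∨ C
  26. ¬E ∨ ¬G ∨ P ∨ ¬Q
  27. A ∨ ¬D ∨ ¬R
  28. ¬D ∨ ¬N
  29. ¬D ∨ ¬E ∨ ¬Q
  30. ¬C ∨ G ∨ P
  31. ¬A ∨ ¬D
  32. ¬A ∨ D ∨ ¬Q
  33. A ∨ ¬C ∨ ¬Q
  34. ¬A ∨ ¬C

E: True; Q: False; G: False; H: False; R: False; N: False; D: False; A: False; P: True; C: False

Unit clause (E) forces E = True.
Unit clause (¬A) forces A = False.
In (A ∨ ¬G) only ¬G is left, so G = False.
In (A ∨ ¬N) only ¬N is left, so N = False.
In (¬E ∨ G ∨ ¬R) only ¬R is left, so R = False.
In (¬C ∨ R) only ¬C is left, so C = False.
In (A ∨ ¬D ∨ R) only ¬D is left, so D = False.
In (D ∨ G ∨ ¬Q) only ¬Q is left, so Q = False.
In (C ∨ ¬H ∨ Q) only ¬H is left, so H = False.
In (A ∨ H ∨ P) only P is left, so P = True.
All clauses satisfied.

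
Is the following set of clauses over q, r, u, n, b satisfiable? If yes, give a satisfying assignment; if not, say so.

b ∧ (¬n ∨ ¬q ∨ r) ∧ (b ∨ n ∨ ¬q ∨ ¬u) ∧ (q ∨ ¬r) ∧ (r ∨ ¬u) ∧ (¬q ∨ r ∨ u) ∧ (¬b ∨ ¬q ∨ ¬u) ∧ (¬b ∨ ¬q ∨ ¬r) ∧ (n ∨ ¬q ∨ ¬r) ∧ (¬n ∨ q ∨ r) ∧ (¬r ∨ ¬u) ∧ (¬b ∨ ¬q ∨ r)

q = False, r = False, u = False, n = False, b = True

Unit clause (b) forces b = True.
Try q = True:
  (¬b ∨ ¬q ∨ ¬u) forces u = False.
  (¬q ∨ r ∨ u) forces r = True.
  clause (¬b ∨ ¬q ∨ ¬r) is falsified — backtrack.
So q = False.
  then (q ∨ ¬r) forces r = False.
  then (r ∨ ¬u) forces u = False.
  then (¬n ∨ q ∨ r) forces n = False.
All clauses satisfied.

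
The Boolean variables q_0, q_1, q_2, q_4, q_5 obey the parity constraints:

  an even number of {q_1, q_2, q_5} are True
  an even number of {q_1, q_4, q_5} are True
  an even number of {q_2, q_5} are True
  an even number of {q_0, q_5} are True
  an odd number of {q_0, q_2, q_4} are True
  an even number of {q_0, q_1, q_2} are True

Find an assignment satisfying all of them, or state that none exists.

q_0=T, q_1=F, q_2=T, q_4=T, q_5=T

{q_1, q_2, q_5}: 2 true → even ✓
{q_1, q_4, q_5}: 2 true → even ✓
{q_2, q_5}: 2 true → even ✓
{q_0, q_5}: 2 true → even ✓
{q_0, q_2, q_4}: 3 true → odd ✓
{q_0, q_1, q_2}: 2 true → even ✓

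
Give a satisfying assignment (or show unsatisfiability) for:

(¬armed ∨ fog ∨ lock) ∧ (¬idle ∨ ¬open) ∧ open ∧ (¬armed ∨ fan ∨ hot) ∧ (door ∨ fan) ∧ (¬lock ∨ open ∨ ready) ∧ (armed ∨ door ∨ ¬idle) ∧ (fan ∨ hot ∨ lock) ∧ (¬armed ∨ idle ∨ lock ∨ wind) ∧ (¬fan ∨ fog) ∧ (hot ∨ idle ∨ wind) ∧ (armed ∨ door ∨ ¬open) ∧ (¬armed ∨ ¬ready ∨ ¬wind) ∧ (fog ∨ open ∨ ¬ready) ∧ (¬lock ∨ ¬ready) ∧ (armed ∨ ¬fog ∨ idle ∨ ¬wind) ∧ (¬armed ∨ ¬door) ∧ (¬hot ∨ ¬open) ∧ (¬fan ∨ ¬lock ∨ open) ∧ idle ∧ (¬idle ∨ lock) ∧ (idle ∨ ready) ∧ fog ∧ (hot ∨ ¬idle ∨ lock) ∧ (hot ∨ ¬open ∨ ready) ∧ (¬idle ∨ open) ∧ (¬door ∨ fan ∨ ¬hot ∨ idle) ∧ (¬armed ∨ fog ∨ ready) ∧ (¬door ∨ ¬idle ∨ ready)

Case idle = True:
  (¬idle ∨ ¬open) forces open = False.
  Clause (open) is falsified — contradiction.
Case idle = False:
  Clause (idle) is falsified — contradiction.
Both cases fail, so the formula is unsatisfiable.

No satisfying assignment exists.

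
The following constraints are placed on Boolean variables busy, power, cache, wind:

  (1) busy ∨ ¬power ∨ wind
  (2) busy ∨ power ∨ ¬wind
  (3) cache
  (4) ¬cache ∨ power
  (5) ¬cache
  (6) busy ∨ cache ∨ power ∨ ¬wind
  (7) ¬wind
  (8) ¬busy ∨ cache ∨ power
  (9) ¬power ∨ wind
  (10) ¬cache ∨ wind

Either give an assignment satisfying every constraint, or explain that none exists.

Unsatisfiable

Case cache = True:
  Clause (¬cache) is falsified — contradiction.
Case cache = False:
  Clause (cache) is falsified — contradiction.
Both cases fail, so the formula is unsatisfiable.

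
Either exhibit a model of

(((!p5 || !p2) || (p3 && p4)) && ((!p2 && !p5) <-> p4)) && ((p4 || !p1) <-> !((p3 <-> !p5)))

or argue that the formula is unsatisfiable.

p1=F; p2=T; p3=F; p4=F; p5=F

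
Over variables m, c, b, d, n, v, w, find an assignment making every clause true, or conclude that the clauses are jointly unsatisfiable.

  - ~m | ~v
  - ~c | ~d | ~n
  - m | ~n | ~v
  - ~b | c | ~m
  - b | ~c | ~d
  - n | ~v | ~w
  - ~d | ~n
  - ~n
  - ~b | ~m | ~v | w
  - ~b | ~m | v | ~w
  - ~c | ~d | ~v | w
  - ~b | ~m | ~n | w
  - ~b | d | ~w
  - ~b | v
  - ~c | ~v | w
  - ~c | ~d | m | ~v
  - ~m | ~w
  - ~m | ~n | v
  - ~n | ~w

Unit clause (~n) forces n = False.
Set m = False.
Set c = False.
Set b = False.
Set d = True.
Set v = True.
  then (n | ~v | ~w) forces w = False.
All clauses satisfied.

m=F, c=F, b=F, d=T, n=F, v=T, w=F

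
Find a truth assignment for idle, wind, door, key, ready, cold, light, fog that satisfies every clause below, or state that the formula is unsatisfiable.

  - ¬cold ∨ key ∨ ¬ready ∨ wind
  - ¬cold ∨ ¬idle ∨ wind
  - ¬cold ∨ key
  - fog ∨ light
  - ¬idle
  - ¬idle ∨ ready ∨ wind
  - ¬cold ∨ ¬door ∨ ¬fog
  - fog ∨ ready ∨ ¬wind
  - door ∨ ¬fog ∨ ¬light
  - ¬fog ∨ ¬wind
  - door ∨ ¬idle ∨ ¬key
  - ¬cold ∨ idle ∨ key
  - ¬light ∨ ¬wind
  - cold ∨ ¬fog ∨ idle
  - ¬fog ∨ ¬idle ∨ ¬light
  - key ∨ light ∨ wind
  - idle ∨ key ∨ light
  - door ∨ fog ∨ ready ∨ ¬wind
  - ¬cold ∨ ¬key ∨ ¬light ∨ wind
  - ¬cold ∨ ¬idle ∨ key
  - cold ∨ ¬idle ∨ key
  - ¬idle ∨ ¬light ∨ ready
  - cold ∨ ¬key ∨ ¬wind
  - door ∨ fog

idle = False, wind = False, door = True, key = True, ready = True, cold = False, light = True, fog = False

Unit clause (¬idle) forces idle = False.
Set wind = False.
Set door = True.
Set key = True.
Set ready = True.
Try cold = True:
  (¬cold ∨ ¬door ∨ ¬fog) forces fog = False.
  (fog ∨ light) forces light = True.
  clause (¬cold ∨ ¬key ∨ ¬light ∨ wind) is falsified — backtrack.
So cold = False.
  then (cold ∨ ¬fog ∨ idle) forces fog = False.
  then (fog ∨ light) forces light = True.
All clauses satisfied.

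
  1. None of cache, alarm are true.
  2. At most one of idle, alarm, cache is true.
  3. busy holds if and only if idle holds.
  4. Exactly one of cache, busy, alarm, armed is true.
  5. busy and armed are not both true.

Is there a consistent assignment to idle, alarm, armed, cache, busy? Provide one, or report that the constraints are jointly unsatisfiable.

idle=F, alarm=F, armed=T, cache=F, busy=F

  (1) {cache, alarm}: 0 true — none ✓
  (2) {idle, alarm, cache}: 0 true — at most one ✓
  (3) busy=F, idle=F — same ✓
  (4) {cache, busy, alarm, armed}: 1 true — exactly one ✓
  (5) busy=F, armed=T — not both ✓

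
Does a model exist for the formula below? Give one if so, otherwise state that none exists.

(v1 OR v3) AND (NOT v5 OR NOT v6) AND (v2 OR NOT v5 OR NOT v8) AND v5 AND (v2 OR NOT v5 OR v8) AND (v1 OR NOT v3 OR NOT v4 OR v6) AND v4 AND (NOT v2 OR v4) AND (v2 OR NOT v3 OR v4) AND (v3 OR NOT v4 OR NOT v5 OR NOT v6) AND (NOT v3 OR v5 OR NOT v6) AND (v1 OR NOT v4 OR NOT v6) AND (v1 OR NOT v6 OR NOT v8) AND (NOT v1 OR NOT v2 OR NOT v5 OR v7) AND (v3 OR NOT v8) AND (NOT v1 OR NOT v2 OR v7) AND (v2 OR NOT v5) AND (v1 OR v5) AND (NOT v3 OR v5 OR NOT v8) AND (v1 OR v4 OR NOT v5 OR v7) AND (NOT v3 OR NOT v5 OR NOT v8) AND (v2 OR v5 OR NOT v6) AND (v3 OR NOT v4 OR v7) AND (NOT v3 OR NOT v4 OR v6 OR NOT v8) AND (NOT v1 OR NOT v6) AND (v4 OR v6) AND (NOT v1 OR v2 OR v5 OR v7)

v1 = True; v2 = True; v3 = False; v4 = True; v5 = True; v6 = False; v7 = True; v8 = False

Unit clause (v5) forces v5 = True.
Unit clause (v4) forces v4 = True.
In (v2 OR NOT v5) only v2 is left, so v2 = True.
In (NOT v5 OR NOT v6) only NOT v6 is left, so v6 = False.
Set v1 = True.
  then (NOT v1 OR NOT v2 OR NOT v5 OR v7) forces v7 = True.
Set v3 = False.
  then (v3 OR NOT v8) forces v8 = False.
All clauses satisfied.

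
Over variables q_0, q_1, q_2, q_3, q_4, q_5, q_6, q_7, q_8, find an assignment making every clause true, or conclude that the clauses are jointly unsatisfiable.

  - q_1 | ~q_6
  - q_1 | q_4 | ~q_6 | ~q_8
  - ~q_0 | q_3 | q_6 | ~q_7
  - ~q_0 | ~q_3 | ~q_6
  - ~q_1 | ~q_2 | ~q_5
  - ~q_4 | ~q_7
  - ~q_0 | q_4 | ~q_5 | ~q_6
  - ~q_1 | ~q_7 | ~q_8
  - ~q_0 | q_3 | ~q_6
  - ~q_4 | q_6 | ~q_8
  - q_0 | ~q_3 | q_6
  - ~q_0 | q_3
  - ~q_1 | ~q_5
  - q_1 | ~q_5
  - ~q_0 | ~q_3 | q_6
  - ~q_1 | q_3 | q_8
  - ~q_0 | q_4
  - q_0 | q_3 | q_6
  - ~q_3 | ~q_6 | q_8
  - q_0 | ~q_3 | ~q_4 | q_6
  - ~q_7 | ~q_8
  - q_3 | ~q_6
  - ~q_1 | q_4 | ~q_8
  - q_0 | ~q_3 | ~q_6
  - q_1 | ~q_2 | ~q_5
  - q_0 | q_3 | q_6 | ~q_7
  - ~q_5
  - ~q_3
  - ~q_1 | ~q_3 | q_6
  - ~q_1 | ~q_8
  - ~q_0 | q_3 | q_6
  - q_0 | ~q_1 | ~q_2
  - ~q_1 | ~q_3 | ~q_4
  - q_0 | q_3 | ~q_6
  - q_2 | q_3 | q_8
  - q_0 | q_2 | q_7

The formula is unsatisfiable.

Case q_3 = True:
  Clause (~q_3) is falsified — contradiction.
Case q_3 = False:
  (~q_0 | q_3) forces q_0 = False.
  (q_0 | q_3 | q_6) forces q_6 = True.
  Clause (q_3 | ~q_6) is falsified — contradiction.
Both cases fail, so the formula is unsatisfiable.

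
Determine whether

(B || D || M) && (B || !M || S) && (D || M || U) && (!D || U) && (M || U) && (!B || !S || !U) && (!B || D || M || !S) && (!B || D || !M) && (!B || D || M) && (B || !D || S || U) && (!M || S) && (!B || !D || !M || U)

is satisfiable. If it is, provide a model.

M=F, D=T, B=F, S=T, U=T

Set M = False.
  then (M || U) forces U = True.
Set D = True.
Set B = False.
Set S = True.
All clauses satisfied.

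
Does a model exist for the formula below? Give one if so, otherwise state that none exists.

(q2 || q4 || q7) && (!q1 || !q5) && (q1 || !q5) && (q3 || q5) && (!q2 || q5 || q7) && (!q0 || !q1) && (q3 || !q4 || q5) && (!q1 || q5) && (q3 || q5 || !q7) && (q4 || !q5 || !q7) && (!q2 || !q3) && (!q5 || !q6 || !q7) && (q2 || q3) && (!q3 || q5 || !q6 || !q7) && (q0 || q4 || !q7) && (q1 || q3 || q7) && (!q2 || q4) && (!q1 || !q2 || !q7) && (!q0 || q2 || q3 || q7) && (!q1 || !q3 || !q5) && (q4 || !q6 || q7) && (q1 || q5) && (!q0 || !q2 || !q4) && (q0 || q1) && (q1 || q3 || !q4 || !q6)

No satisfying assignment exists.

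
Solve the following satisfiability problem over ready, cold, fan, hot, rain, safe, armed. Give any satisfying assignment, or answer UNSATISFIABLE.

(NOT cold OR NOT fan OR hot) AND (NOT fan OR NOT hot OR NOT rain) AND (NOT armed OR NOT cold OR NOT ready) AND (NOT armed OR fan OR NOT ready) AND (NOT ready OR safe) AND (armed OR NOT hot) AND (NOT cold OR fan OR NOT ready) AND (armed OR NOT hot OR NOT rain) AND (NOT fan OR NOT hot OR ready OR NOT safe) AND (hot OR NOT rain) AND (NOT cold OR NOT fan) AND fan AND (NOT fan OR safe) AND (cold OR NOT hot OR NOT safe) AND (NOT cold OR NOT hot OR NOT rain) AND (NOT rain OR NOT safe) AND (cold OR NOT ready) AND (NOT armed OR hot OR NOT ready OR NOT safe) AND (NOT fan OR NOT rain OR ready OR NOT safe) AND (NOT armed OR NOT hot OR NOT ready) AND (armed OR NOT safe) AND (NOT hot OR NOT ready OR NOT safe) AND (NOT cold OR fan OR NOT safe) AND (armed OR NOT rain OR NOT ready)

ready=F, cold=F, fan=T, hot=F, rain=F, safe=T, armed=T

Unit clause (fan) forces fan = True.
In (NOT fan OR safe) only safe is left, so safe = True.
In (NOT rain OR NOT safe) only NOT rain is left, so rain = False.
In (armed OR NOT safe) only armed is left, so armed = True.
In (NOT cold OR NOT fan) only NOT cold is left, so cold = False.
In (cold OR NOT hot OR NOT safe) only NOT hot is left, so hot = False.
In (cold OR NOT ready) only NOT ready is left, so ready = False.
All clauses satisfied.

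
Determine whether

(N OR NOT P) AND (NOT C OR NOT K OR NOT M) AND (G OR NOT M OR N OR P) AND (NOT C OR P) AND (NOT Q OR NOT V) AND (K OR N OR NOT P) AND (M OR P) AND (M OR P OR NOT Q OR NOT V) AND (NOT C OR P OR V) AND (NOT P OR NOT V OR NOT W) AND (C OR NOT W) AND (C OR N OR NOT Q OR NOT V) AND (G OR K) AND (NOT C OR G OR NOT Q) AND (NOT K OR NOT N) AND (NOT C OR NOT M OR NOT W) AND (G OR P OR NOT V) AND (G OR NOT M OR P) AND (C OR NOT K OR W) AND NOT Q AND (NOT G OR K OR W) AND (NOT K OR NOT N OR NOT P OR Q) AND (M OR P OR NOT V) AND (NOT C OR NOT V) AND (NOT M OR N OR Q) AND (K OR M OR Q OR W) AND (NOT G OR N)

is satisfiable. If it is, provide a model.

Unit clause (NOT Q) forces Q = False.
Try N = False:
  (N OR NOT P) forces P = False.
  (NOT C OR P) forces C = False.
  (M OR P) forces M = True.
  clause (NOT M OR N OR Q) is falsified — backtrack.
So N = True.
  then (NOT K OR NOT N) forces K = False.
  then (G OR K) forces G = True.
  then (NOT G OR K OR W) forces W = True.
  then (C OR NOT W) forces C = True.
  then (NOT C OR NOT M OR NOT W) forces M = False.
  then (NOT C OR NOT V) forces V = False.
  then (NOT C OR P) forces P = True.
All clauses satisfied.

N: True, G: True, V: False, C: True, Q: False, K: False, W: True, M: False, P: True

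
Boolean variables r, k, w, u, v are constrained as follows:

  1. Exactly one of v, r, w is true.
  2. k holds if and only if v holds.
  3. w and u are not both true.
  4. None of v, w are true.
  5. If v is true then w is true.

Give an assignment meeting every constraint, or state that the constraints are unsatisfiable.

r=T, k=F, w=F, u=F, v=F

  (1) {v, r, w}: 1 true — exactly one ✓
  (2) k=F, v=F — same ✓
  (3) w=F, u=F — not both ✓
  (4) {v, w}: 0 true — none ✓
  (5) v=F ⇒ w: vacuous ✓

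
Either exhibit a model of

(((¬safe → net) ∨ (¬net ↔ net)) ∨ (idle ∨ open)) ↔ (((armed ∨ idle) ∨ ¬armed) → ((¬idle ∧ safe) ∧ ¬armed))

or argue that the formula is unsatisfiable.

idle = False; safe = True; net = False; armed = False; open = True

  (((¬safe → net) ∨ (¬net ↔ net)) ∨ (idle ∨ open)) ↔ (((armed ∨ idle) ∨ ¬armed) → ((¬idle ∧ safe) ∧ ¬armed)) = True
    ((¬safe → net) ∨ (¬net ↔ net)) ∨ (idle ∨ open) = True
      (¬safe → net) ∨ (¬net ↔ net) = True
        ¬safe → net = True
          ¬safe = False
        ¬net ↔ net = False
          ¬net = True
      idle ∨ open = True
    ((armed ∨ idle) ∨ ¬armed) → ((¬idle ∧ safe) ∧ ¬armed) = True
      (armed ∨ idle) ∨ ¬armed = True
        armed ∨ idle = False
        ¬armed = True
      (¬idle ∧ safe) ∧ ¬armed = True
        ¬idle ∧ safe = True
          ¬idle = True
        ¬armed = True
The formula evaluates to True.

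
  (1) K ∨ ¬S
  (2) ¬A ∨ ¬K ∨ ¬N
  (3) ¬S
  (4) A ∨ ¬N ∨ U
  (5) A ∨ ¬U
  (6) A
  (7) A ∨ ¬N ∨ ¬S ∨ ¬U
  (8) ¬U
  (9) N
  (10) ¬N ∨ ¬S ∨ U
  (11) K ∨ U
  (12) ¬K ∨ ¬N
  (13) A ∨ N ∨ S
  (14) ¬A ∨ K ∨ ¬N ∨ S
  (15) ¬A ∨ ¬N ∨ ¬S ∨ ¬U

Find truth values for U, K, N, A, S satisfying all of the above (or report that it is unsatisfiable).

Case N = True:
  (¬S) forces S = False.
  (A) forces A = True.
  (¬A ∨ ¬K ∨ ¬N) forces K = False.
  Clause (¬A ∨ K ∨ ¬N ∨ S) is falsified — contradiction.
Case N = False:
  Clause (N) is falsified — contradiction.
Both cases fail, so the formula is unsatisfiable.

No satisfying assignment exists.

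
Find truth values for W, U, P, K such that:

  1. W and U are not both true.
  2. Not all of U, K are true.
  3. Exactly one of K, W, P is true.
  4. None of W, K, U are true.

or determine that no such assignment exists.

W: False, U: False, P: True, K: False

  (1) W=F, U=F — not both ✓
  (2) {U, K}: 0/2 true — not all ✓
  (3) {K, W, P}: 1 true — exactly one ✓
  (4) {W, K, U}: 0 true — none ✓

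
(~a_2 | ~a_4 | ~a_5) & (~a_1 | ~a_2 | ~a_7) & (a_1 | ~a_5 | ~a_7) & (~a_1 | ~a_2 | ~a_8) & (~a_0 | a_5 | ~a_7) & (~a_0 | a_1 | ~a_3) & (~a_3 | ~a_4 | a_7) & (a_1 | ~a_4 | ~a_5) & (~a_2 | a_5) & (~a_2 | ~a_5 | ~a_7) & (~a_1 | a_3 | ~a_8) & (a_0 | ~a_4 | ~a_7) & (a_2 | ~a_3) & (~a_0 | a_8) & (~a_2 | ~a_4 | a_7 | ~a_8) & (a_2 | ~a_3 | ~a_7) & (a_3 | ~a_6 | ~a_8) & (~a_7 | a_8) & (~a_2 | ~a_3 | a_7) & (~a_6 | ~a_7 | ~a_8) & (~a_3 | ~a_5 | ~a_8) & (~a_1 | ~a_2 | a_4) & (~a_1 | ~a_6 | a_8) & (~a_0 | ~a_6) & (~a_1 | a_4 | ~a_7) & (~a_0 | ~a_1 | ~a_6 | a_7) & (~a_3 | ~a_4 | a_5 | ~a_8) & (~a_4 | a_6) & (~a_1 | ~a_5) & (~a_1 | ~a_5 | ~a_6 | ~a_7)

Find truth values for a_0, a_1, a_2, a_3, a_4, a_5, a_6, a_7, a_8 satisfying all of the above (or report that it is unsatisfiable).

Set a_0 = True.
  then (~a_0 | a_8) forces a_8 = True.
  then (~a_0 | ~a_6) forces a_6 = False.
  then (~a_4 | a_6) forces a_4 = False.
Try a_1 = True:
  (~a_1 | ~a_2 | ~a_8) forces a_2 = False.
  (~a_1 | a_3 | ~a_8) forces a_3 = True.
  clause (a_2 | ~a_3) is falsified — backtrack.
So a_1 = False.
  then (~a_0 | a_1 | ~a_3) forces a_3 = False.
Set a_2 = False.
Set a_5 = True.
  then (a_1 | ~a_5 | ~a_7) forces a_7 = False.
All clauses satisfied.

a_0 = True, a_1 = False, a_2 = False, a_3 = False, a_4 = False, a_5 = True, a_6 = False, a_7 = False, a_8 = True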